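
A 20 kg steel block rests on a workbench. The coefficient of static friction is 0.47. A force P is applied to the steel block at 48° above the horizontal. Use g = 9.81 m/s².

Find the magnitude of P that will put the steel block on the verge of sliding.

N = m g − P sin α (the pull lifts the steel block).
At impending slip, P cos α = μ_s N = μ_s (m g − P sin α).
Solving: P (cos α + μ_s sin α) = μ_s m g → P = 0.47×196/(cos 48° + 0.47 sin 48°) = 92.2/1.018 = 90.5 N.

P ≈ 90.5 N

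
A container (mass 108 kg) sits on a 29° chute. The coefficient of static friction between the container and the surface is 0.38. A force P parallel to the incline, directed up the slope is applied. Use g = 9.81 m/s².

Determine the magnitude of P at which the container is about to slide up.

At impending motion up the slope, friction acts down-slope at its limit: f = μ_s N.
P is parallel to the surface, so N = m g cos θ = 927 N.
Along the incline: P = m g sin θ + μ_s N = 514 + 0.38×927 = 866 N.

P ≈ 866 N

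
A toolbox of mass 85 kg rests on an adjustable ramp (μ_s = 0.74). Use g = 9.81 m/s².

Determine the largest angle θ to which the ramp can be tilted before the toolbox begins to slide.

At the slip threshold, m g sin θ = μ_s · m g cos θ, so tan θ = μ_s.
θ_max = arctan(0.74) = 36.5°.

θ_max ≈ 36.5°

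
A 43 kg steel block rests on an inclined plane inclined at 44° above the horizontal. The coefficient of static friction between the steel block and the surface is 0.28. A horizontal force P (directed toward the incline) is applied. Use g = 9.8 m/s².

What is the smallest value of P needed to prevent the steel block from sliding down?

P_min ≈ 227 N

The steel block tends to slide down (tan θ > μ_s), so at the point of impending slip friction acts up-slope at its limit: f = μ_s N.
Perpendicular to the incline: N = m g cos θ + P sin θ.
Along the incline: P cos θ + μ_s N = m g sin θ, i.e. P cos θ + μ_s (m g cos θ + P sin θ) = m g sin θ.
Solving, P (cos θ + μ_s sin θ) = m g (sin θ − μ_s cos θ), so P = 421×0.4932/0.9138 = 227 N.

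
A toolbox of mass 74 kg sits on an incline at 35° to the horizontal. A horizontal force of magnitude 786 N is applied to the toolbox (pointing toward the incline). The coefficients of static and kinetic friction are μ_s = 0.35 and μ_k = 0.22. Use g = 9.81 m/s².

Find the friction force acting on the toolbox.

Resolve perpendicular to the incline: N = m g cos θ + P sin θ = 74×9.81×cos 35° + 786×sin 35° = 1045 N.
Along the incline, the net driving force (taking up-slope positive) is P cos θ − m g sin θ = 643.9 − 416.4 = 227.5 N, so equilibrium requires friction f = -227.5 N (down-slope).
Maximum static friction: μ_s N = 0.35 × 1045 = 365.9 N.
|f_req| = 227.5 ≤ 365.9 N → the toolbox is in equilibrium; friction equals the required value.

f ≈ 227 N (down the incline)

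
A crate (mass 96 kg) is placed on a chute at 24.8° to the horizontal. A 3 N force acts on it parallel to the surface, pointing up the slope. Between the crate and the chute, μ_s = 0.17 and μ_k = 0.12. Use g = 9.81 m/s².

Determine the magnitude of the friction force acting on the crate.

The normal reaction is N = m g cos θ = 854.9 N.
The friction needed for equilibrium is m g sin θ − P = 395 − 3 = 392 N, measured positive up-slope.
The static-friction ceiling is μ_s N = 0.17 × 854.9 = 145.3 N.
Since |392| > 145.3 N, static friction cannot hold it; the crate slides down the incline and kinetic friction applies: f = μ_k N = 0.12 × 854.9 = 103 N.

f ≈ 103 N (up the incline)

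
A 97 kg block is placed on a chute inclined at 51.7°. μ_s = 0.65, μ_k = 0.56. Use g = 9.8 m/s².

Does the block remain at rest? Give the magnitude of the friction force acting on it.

f ≈ 330 N

N = m g cos θ = 589 N.
Down-slope weight component: m g sin θ = 746 N.
μ_s N = 383 N.
746 > 383 N, so it slides; kinetic friction f = μ_k N = 0.56×589 = 330 N.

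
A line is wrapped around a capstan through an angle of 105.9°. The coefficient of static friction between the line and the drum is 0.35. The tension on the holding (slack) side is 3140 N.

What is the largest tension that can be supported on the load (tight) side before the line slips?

T_max ≈ 6000 N

At impending slip the capstan equation gives T₂/T₁ = e^{μβ} with β in radians.
β = 105.9° × π/180 = 1.848 rad.
e^{μβ} = e^{0.35×1.848} = 1.91.
T₂ = T₁ · e^{μβ} = 3140 × 1.91 = 6000 N.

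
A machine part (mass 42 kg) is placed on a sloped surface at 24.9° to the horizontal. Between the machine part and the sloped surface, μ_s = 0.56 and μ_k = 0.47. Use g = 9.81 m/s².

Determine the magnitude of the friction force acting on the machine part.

f ≈ 173 N (up the incline)

Perpendicular to the surface, N = m g cos θ = 42·9.81·cos 24.9° = 373.7 N.
For equilibrium along the incline, friction must balance the weight component: f = m g sin θ = 173.5 N up the slope.
The static-friction ceiling is μ_s N = 0.56 × 373.7 = 209.3 N.
Since |173.5| ≤ 209.3 N, no slip — friction simply equals what equilibrium demands.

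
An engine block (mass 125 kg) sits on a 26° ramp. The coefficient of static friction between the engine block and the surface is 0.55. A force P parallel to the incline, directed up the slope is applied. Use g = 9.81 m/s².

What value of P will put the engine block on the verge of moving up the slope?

P ≈ 1140 N

At impending motion up the slope, friction acts down-slope at its limit: f = μ_s N.
P is parallel to the surface, so N = m g cos θ = 1100 N.
Along the incline: P = m g sin θ + μ_s N = 538 + 0.55×1100 = 1140 N.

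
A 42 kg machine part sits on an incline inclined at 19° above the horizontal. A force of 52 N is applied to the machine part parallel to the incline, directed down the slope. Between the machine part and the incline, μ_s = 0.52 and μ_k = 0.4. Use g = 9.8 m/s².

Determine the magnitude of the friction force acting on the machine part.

f ≈ 186 N (up the incline)

The normal reaction is N = m g cos θ = 389.2 N.
Parallel to the incline, ΣF = 0 gives f = m g sin θ + P = 134 + 52 = 186 N (up-slope positive).
Static friction can supply at most μ_s N = 202.4 N.
Since |186| ≤ 202.4 N, static friction is sufficient; f equals the required value, not μ_s N.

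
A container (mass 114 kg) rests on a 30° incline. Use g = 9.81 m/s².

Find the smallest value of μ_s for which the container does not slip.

μ_s,min ≈ 0.577

At the slip threshold m g sin θ = μ_s m g cos θ, so μ_s,min = tan θ.
μ_s,min = tan 30° = 0.577.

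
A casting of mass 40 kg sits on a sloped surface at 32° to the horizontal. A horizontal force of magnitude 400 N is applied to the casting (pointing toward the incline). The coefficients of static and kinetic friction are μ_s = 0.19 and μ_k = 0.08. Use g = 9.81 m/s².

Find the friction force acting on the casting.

The horizontal push has a component P sin θ into the surface, so N = m g cos θ + P sin θ = 332.8 + 212 = 544.7 N.
Along the incline, the net driving force (taking up-slope positive) is P cos θ − m g sin θ = 339.2 − 207.9 = 131.3 N, so equilibrium requires friction f = -131.3 N (down-slope).
The limit of static friction is μ_s N = 103.5 N.
|f_req| = 131.3 > 103.5 N → the casting slides up the incline; f = μ_k N = 0.08 × 544.7 = 43.6 N.

f ≈ 43.6 N (down the incline)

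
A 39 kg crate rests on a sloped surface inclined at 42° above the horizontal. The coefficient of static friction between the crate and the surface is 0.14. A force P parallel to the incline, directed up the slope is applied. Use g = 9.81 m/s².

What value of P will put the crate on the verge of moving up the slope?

At impending motion up the slope, friction acts down-slope at its limit: f = μ_s N.
P is parallel to the surface, so N = m g cos θ = 284 N.
Along the incline: P = m g sin θ + μ_s N = 256 + 0.14×284 = 296 N.

P ≈ 296 N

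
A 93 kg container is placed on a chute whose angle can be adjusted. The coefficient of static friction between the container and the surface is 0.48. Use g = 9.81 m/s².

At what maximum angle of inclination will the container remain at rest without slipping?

θ_max ≈ 25.6°

At the slip threshold, m g sin θ = μ_s · m g cos θ, so tan θ = μ_s.
θ_max = arctan(0.48) = 25.6°.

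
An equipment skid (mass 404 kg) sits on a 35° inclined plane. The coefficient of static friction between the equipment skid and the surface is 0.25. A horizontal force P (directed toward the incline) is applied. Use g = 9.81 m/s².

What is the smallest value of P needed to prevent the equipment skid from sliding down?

The equipment skid tends to slide down (tan θ > μ_s), so at the point of impending slip friction acts up-slope at its limit: f = μ_s N.
Perpendicular to the incline: N = m g cos θ + P sin θ.
Along the incline: P cos θ + μ_s N = m g sin θ, i.e. P cos θ + μ_s (m g cos θ + P sin θ) = m g sin θ.
Solving, P (cos θ + μ_s sin θ) = m g (sin θ − μ_s cos θ), so P = 3960×0.3688/0.9625 = 1520 N.

P_min ≈ 1520 N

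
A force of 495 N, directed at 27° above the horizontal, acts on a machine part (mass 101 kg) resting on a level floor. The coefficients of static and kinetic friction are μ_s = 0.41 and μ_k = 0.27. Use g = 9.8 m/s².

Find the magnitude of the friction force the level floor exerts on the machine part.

N = m g − P sin α = 989.8 − 495×sin 27° = 765.1 N.
The horizontal driving force is P cos α = 441 N, so equilibrium needs friction f = 441 N.
μ_s N = 0.41 × 765.1 = 313.7 N.
The required friction exceeds μ_s N, so the machine part moves and f = μ_k N = 207 N.

f ≈ 207 N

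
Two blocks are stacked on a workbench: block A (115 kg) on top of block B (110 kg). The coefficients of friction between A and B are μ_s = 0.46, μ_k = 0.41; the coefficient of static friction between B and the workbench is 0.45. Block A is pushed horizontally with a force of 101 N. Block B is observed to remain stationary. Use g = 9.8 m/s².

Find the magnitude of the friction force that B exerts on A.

f ≈ 101 N

Between the blocks, N₁ = m_A g = 1127 N.
So the A–B interface can sustain at most μ_s N₁ = 518.4 N of static friction.
P = 101 N is within that limit, so A and B move together (both at rest); the A–B friction is simply f₁ = P = 101 N.
B experiences an equal 101 N forward from A (third law). B is in equilibrium, so the floor supplies f₂ = 101 N of static friction (limit μ_s(m_A+m_B)g = 992.2 N, not exceeded).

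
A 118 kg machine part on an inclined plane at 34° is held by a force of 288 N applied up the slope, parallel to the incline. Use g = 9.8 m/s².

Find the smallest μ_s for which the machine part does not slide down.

N = m g cos θ = 958.7 N.
Friction must make up the shortfall along the incline: f = m g sin θ − P = 646.7 − 288 = 358.7 N.
At the threshold f = μ_s N, so μ_s,min = 358.7/958.7 = 0.374.

μ_s,min ≈ 0.374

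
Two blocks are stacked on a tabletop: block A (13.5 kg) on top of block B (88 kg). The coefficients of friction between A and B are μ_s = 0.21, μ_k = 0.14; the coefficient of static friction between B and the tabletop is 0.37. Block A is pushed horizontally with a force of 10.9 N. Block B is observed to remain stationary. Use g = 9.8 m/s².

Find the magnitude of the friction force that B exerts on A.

The normal force B exerts on A is simply A's weight, N₁ = 132.3 N.
Maximum static friction on A from B: μ_s N₁ = 0.21×132.3 = 27.78 N.
P = 10.9 N is within that limit, so A and B move together (both at rest); the A–B friction is simply f₁ = P = 10.9 N.
By Newton's third law B feels 10.9 N forward from A. With B stationary, the floor's static friction on B balances it: f₂ = 10.9 N (well within μ_s(m_A+m_B)g = 368 N).

f ≈ 10.9 N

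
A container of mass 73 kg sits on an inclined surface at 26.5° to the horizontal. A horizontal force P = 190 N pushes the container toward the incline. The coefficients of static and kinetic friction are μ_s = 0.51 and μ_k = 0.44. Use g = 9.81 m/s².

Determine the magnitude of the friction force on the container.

The horizontal push has a component P sin θ into the surface, so N = m g cos θ + P sin θ = 640.9 + 84.78 = 725.7 N.
Parallel to the incline: P cos θ − m g sin θ = 170 − 319.5 = -149.5 N; the friction needed to balance this is 149.5 N acting up the slope.
The limit of static friction is μ_s N = 370.1 N.
Since 149.5 N is within the 370.1 N limit, the container stays put and friction is exactly 149 N.

f ≈ 149 N (up the incline)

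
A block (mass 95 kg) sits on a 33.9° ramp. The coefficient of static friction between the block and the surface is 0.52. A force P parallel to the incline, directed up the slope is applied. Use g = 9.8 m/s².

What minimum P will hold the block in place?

The block tends to slide down (tan θ > μ_s), so at the point of impending slip friction acts up-slope at its limit: f = μ_s N.
P is parallel to the surface, so N = m g cos θ = 773 N.
Along the incline: P + μ_s N = m g sin θ, so P = 519 − 0.52×773 = 117 N.

P_min ≈ 117 N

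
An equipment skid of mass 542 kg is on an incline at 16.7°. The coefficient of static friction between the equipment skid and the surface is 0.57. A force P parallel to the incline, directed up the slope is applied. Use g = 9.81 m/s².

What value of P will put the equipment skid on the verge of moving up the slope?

At impending motion up the slope, friction acts down-slope at its limit: f = μ_s N.
P is parallel to the surface, so N = m g cos θ = 5090 N.
Along the incline: P = m g sin θ + μ_s N = 1530 + 0.57×5090 = 4430 N.

P ≈ 4430 N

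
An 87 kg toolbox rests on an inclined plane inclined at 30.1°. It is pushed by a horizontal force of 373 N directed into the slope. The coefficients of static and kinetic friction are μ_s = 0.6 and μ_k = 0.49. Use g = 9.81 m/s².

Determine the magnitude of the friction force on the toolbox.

f ≈ 105 N (up the incline)

Resolve perpendicular to the incline: N = m g cos θ + P sin θ = 87×9.81×cos 30.1° + 373×sin 30.1° = 925.4 N.
Along the incline, the net driving force (taking up-slope positive) is P cos θ − m g sin θ = 322.7 − 428 = -105.3 N, so equilibrium requires friction f = 105.3 N (up-slope).
The limit of static friction is μ_s N = 555.3 N.
Since 105.3 N is within the 555.3 N limit, the toolbox stays put and friction is exactly 105 N.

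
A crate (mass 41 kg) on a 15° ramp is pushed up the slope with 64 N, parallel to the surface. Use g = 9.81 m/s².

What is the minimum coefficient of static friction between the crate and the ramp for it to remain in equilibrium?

N = m g cos θ = 388.5 N.
Friction must make up the shortfall along the incline: f = m g sin θ − P = 104.1 − 64 = 40.1 N.
At the threshold f = μ_s N, so μ_s,min = 40.1/388.5 = 0.103.

μ_s,min ≈ 0.103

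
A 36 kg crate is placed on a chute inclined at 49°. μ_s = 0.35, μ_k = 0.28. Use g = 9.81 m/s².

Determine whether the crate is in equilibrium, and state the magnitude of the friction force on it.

N = m g cos θ = 232 N.
Down-slope weight component: m g sin θ = 267 N.
μ_s N = 81.1 N.
267 > 81.1 N, so it slides; kinetic friction f = μ_k N = 0.28×232 = 64.9 N.

f ≈ 64.9 N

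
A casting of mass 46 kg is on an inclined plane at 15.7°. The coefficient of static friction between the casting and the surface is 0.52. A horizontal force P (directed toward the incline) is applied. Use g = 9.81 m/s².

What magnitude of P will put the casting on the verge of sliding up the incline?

At impending motion up the slope, friction acts down-slope at its limit: f = μ_s N.
Perpendicular to the incline: N = m g cos θ + P sin θ.
Along the incline: P cos θ = m g sin θ + μ_s N = m g sin θ + μ_s (m g cos θ + P sin θ).
Solving, P (cos θ − μ_s sin θ) = m g (sin θ + μ_s cos θ), so P = 46×9.81×(sin 15.7° + 0.52 cos 15.7°)/(cos 15.7° − 0.52 sin 15.7°) = 451×0.7712/0.822 = 423 N.

P ≈ 423 N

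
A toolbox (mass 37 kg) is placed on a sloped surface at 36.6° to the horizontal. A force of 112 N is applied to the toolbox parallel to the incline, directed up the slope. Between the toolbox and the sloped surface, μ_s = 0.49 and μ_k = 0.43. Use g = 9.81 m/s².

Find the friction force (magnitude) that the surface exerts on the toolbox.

f ≈ 104 N (up the incline)

Normal force: N = m g cos θ = 37 × 9.81 × cos 36.6° = 291.4 N.
Parallel to the incline, ΣF = 0 gives f = m g sin θ − P = 216.4 − 112 = 104.4 N (up-slope positive).
The static-friction ceiling is μ_s N = 0.49 × 291.4 = 142.8 N.
Since |104.4| ≤ 142.8 N, the toolbox remains in static equilibrium and friction takes exactly the required value.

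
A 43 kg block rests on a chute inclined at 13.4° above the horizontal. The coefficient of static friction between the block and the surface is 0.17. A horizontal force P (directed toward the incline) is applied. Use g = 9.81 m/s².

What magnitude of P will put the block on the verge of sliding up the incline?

P ≈ 179 N

At impending motion up the slope, friction acts down-slope at its limit: f = μ_s N.
Perpendicular to the incline: N = m g cos θ + P sin θ.
Along the incline: P cos θ = m g sin θ + μ_s N = m g sin θ + μ_s (m g cos θ + P sin θ).
Solving, P (cos θ − μ_s sin θ) = m g (sin θ + μ_s cos θ), so P = 43×9.81×(sin 13.4° + 0.17 cos 13.4°)/(cos 13.4° − 0.17 sin 13.4°) = 422×0.3971/0.9334 = 179 N.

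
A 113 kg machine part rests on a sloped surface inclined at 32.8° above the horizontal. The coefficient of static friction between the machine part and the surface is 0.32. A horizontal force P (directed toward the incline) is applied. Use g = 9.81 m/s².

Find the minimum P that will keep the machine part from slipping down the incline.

The machine part tends to slide down (tan θ > μ_s), so at the point of impending slip friction acts up-slope at its limit: f = μ_s N.
Perpendicular to the incline: N = m g cos θ + P sin θ.
Along the incline: P cos θ + μ_s N = m g sin θ, i.e. P cos θ + μ_s (m g cos θ + P sin θ) = m g sin θ.
Solving, P (cos θ + μ_s sin θ) = m g (sin θ − μ_s cos θ), so P = 1110×0.2727/1.014 = 298 N.

P_min ≈ 298 N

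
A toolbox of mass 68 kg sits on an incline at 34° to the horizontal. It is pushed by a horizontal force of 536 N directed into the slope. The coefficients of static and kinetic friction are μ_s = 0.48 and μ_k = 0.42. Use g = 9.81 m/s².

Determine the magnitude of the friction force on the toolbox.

Normal direction: N = m g cos θ + P sin θ = 852.8 N.
Parallel to the incline: P cos θ − m g sin θ = 444.4 − 373 = 71.34 N; the friction needed to balance this is 71.34 N acting down the slope.
Maximum static friction: μ_s N = 0.48 × 852.8 = 409.3 N.
Since 71.34 N is within the 409.3 N limit, the toolbox stays put and friction is exactly 71.3 N.

f ≈ 71.3 N (down the incline)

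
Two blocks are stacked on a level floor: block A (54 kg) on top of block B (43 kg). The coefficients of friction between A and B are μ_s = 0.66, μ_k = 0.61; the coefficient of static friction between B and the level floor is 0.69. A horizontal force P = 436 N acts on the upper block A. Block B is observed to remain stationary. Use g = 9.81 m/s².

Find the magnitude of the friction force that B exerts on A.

f ≈ 323 N

Between the blocks, N₁ = m_A g = 529.7 N.
Maximum static friction on A from B: μ_s N₁ = 0.66×529.7 = 349.6 N.
Since P = 436 N > 349.6 N, A slides on B; the A–B friction is kinetic: f₁ = μ_k N₁ = 0.61×529.7 = 323 N.
B experiences an equal 323 N forward from A (third law). B is in equilibrium, so the floor supplies f₂ = 323 N of static friction (limit μ_s(m_A+m_B)g = 656.6 N, not exceeded).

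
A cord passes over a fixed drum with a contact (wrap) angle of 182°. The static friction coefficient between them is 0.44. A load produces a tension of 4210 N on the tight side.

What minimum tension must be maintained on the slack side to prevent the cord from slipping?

T_min ≈ 1040 N

Capstan equation at impending slip: T_tight/T_slack = e^{μβ}.
β = 182° = 3.176 rad; e^{μβ} = e^{0.44×3.176} = 4.046.
T_slack = T_tight / e^{μβ} = 4210 / 4.046 = 1040 N.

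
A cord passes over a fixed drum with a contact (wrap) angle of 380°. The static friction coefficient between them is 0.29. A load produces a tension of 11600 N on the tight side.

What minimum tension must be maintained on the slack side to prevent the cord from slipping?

Capstan equation at impending slip: T_tight/T_slack = e^{μβ}.
β = 380° = 6.632 rad; e^{μβ} = e^{0.29×6.632} = 6.844.
T_slack = T_tight / e^{μβ} = 11600 / 6.844 = 1690 N.

T_min ≈ 1690 N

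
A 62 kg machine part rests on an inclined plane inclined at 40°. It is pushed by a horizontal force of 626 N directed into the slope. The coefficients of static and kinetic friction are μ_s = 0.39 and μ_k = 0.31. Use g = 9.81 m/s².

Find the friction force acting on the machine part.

f ≈ 88.6 N (down the incline)

Resolve perpendicular to the incline: N = m g cos θ + P sin θ = 62×9.81×cos 40° + 626×sin 40° = 868.3 N.
Parallel to the incline: P cos θ − m g sin θ = 479.5 − 391 = 88.59 N; the friction needed to balance this is 88.59 N acting down the slope.
The limit of static friction is μ_s N = 338.6 N.
Since 88.59 N is within the 338.6 N limit, the machine part stays put and friction is exactly 88.6 N.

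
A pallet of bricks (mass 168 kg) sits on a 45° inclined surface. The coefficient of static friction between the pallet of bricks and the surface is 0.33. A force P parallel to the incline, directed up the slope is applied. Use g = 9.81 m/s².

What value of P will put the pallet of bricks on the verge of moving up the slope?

P ≈ 1550 N

At impending motion up the slope, friction acts down-slope at its limit: f = μ_s N.
P is parallel to the surface, so N = m g cos θ = 1170 N.
Along the incline: P = m g sin θ + μ_s N = 1170 + 0.33×1170 = 1550 N.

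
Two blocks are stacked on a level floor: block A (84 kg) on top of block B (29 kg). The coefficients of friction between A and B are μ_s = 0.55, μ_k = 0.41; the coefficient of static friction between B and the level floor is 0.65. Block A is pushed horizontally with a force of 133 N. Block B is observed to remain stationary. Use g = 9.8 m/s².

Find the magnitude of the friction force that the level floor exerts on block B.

The normal force B exerts on A is simply A's weight, N₁ = 823.2 N.
So the A–B interface can sustain at most μ_s N₁ = 452.8 N of static friction.
Since P = 133 N ≤ 452.8 N, A does not slip on B; friction on A equals P = 133 N.
By Newton's third law B feels 133 N forward from A. With B stationary, the floor's static friction on B balances it: f₂ = 133 N (well within μ_s(m_A+m_B)g = 719.8 N).

f ≈ 133 N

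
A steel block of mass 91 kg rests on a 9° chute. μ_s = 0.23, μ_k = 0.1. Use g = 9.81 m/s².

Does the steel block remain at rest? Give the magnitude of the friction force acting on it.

N = m g cos θ = 882 N.
Down-slope weight component: m g sin θ = 140 N.
μ_s N = 203 N.
140 ≤ 203 N, so it stays put; friction = 140 N.

f ≈ 140 N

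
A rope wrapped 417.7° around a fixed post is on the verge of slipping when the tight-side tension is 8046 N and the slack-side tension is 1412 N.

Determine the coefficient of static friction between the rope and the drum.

μ ≈ 0.239

T₂/T₁ = e^{μβ} → μ = ln(T₂/T₁)/β.
β = 417.7° = 7.29 rad.
μ = ln(8046/1412)/7.29 = ln(5.698)/7.29 = 0.239.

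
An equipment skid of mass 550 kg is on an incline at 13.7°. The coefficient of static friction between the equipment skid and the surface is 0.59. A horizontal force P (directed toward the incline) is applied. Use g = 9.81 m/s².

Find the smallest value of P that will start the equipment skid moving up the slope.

P ≈ 5250 N

At impending motion up the slope, friction acts down-slope at its limit: f = μ_s N.
Perpendicular to the incline: N = m g cos θ + P sin θ.
Along the incline: P cos θ = m g sin θ + μ_s N = m g sin θ + μ_s (m g cos θ + P sin θ).
Solving, P (cos θ − μ_s sin θ) = m g (sin θ + μ_s cos θ), so P = 550×9.81×(sin 13.7° + 0.59 cos 13.7°)/(cos 13.7° − 0.59 sin 13.7°) = 5400×0.8101/0.8318 = 5250 N.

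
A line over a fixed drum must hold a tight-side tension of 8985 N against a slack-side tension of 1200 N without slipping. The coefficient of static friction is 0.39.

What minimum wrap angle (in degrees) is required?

T₂/T₁ = e^{μβ} → β = ln(T₂/T₁)/μ.
β = ln(8985/1200)/0.39 = 2.013/0.39 = 5.162 rad.
In degrees: β = 5.162 × 180/π = 296°.

β_min ≈ 296°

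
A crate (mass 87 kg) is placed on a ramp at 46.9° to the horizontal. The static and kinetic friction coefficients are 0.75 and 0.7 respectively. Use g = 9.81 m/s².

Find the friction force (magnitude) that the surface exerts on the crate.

f ≈ 408 N (up the incline)

The normal reaction is N = m g cos θ = 583.2 N.
For equilibrium along the incline, friction must balance the weight component: f = m g sin θ = 623.2 N up the slope.
The static-friction ceiling is μ_s N = 0.75 × 583.2 = 437.4 N.
|623.2| exceeds 437.4 N, so the crate slips down-slope; friction is kinetic, f = μ_k N = 0.7×583.2 = 408 N.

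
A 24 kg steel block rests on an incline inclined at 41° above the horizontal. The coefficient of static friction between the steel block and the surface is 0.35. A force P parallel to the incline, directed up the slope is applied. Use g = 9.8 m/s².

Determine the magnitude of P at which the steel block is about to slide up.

At impending motion up the slope, friction acts down-slope at its limit: f = μ_s N.
P is parallel to the surface, so N = m g cos θ = 178 N.
Along the incline: P = m g sin θ + μ_s N = 154 + 0.35×178 = 216 N.

P ≈ 216 N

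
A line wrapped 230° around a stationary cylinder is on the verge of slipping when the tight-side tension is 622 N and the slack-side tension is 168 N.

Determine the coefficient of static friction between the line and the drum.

T₂/T₁ = e^{μβ} → μ = ln(T₂/T₁)/β.
β = 230° = 4.014 rad.
μ = ln(622/168)/4.014 = ln(3.702)/4.014 = 0.326.

μ ≈ 0.326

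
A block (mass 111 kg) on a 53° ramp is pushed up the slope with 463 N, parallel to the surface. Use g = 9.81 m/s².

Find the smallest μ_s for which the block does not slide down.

μ_s,min ≈ 0.621

N = m g cos θ = 655.3 N.
Friction must make up the shortfall along the incline: f = m g sin θ − P = 869.6 − 463 = 406.6 N.
At the threshold f = μ_s N, so μ_s,min = 406.6/655.3 = 0.621.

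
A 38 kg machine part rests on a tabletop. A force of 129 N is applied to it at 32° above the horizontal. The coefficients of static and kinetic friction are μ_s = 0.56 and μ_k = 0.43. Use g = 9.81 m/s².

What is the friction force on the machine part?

Vertical equilibrium gives N = m g − P sin α = 304.4 N.
The horizontal driving force is P cos α = 109.4 N, so equilibrium needs friction f = 109.4 N.
μ_s N = 0.56 × 304.4 = 170.5 N.
109.4 ≤ 170.5 N → static; friction equals the required 109 N.

f ≈ 109 N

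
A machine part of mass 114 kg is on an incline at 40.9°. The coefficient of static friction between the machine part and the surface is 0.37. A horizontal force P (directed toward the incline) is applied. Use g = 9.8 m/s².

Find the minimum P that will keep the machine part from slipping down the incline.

The machine part tends to slide down (tan θ > μ_s), so at the point of impending slip friction acts up-slope at its limit: f = μ_s N.
Perpendicular to the incline: N = m g cos θ + P sin θ.
Along the incline: P cos θ + μ_s N = m g sin θ, i.e. P cos θ + μ_s (m g cos θ + P sin θ) = m g sin θ.
Solving, P (cos θ + μ_s sin θ) = m g (sin θ − μ_s cos θ), so P = 1120×0.3751/0.9981 = 420 N.

P_min ≈ 420 N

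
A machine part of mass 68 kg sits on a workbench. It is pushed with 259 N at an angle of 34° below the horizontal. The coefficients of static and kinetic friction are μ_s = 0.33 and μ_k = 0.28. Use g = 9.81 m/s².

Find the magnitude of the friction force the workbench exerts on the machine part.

f ≈ 215 N

The vertical component of P adds to the normal force: N = m g + P sin α = 667.1 + 144.8 = 811.9 N.
For equilibrium, f = P cos α = 259×cos 34° = 214.7 N.
μ_s N = 0.33 × 811.9 = 267.9 N.
214.7 ≤ 267.9 N → static; friction equals the required 215 N.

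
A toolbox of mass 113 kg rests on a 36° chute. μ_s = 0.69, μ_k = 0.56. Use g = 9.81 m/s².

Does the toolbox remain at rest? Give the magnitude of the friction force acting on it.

N = m g cos θ = 897 N.
Down-slope weight component: m g sin θ = 652 N.
μ_s N = 619 N.
652 > 619 N, so it slides; kinetic friction f = μ_k N = 0.56×897 = 502 N.

f ≈ 502 N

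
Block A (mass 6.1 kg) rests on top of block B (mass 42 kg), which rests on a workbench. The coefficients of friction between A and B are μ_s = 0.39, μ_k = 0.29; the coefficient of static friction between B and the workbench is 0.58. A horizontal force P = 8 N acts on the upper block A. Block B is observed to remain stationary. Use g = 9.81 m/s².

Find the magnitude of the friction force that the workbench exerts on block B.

Normal force at the A–B interface: N₁ = m_A g = 59.84 N.
So the A–B interface can sustain at most μ_s N₁ = 23.34 N of static friction.
P = 8 N is within that limit, so A and B move together (both at rest); the A–B friction is simply f₁ = P = 8 N.
B experiences an equal 8 N forward from A (third law). B is in equilibrium, so the floor supplies f₂ = 8 N of static friction (limit μ_s(m_A+m_B)g = 273.7 N, not exceeded).

f ≈ 8 N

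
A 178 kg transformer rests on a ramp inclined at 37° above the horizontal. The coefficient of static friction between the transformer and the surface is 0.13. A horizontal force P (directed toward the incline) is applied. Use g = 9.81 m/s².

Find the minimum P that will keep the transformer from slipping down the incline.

P_min ≈ 992 N

The transformer tends to slide down (tan θ > μ_s), so at the point of impending slip friction acts up-slope at its limit: f = μ_s N.
Perpendicular to the incline: N = m g cos θ + P sin θ.
Along the incline: P cos θ + μ_s N = m g sin θ, i.e. P cos θ + μ_s (m g cos θ + P sin θ) = m g sin θ.
Solving, P (cos θ + μ_s sin θ) = m g (sin θ − μ_s cos θ), so P = 1750×0.498/0.8769 = 992 N.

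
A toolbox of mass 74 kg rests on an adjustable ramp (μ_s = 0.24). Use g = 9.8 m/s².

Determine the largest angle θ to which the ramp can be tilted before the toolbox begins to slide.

At the slip threshold, m g sin θ = μ_s · m g cos θ, so tan θ = μ_s.
θ_max = arctan(0.24) = 13.5°.

θ_max ≈ 13.5°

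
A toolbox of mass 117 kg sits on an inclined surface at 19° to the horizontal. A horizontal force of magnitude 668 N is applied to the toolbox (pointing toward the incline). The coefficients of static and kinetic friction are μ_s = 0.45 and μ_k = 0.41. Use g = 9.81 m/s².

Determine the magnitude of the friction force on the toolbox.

f ≈ 258 N (down the incline)

Normal direction: N = m g cos θ + P sin θ = 1303 N.
Along the incline, the net driving force (taking up-slope positive) is P cos θ − m g sin θ = 631.6 − 373.7 = 257.9 N, so equilibrium requires friction f = -257.9 N (down-slope).
Maximum static friction: μ_s N = 0.45 × 1303 = 586.2 N.
|f_req| = 257.9 ≤ 586.2 N → the toolbox is in equilibrium; friction equals the required value.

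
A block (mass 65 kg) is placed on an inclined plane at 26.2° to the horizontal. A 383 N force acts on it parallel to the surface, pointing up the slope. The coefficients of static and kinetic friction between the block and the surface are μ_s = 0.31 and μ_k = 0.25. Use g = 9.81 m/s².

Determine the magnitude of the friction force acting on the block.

f ≈ 101 N (down the incline)

Normal force: N = m g cos θ = 65 × 9.81 × cos 26.2° = 572.1 N.
For equilibrium along the incline the friction force must supply f = m g sin θ − P = 281.5 − 383 = -101.5 N (positive meaning up-slope).
Maximum static friction available: μ_s N = 0.31 × 572.1 = 177.4 N.
Since |-101.5| ≤ 177.4 N, the block remains in static equilibrium and friction takes exactly the required value.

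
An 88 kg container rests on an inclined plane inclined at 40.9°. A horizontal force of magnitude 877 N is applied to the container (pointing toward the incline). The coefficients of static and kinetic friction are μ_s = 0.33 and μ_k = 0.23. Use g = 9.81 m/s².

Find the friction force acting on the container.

The horizontal push has a component P sin θ into the surface, so N = m g cos θ + P sin θ = 652.5 + 574.2 = 1227 N.
Along the incline, the net driving force (taking up-slope positive) is P cos θ − m g sin θ = 662.9 − 565.2 = 97.66 N, so equilibrium requires friction f = -97.66 N (down-slope).
The limit of static friction is μ_s N = 404.8 N.
|f_req| = 97.66 ≤ 404.8 N → the container is in equilibrium; friction equals the required value.

f ≈ 97.7 N (down the incline)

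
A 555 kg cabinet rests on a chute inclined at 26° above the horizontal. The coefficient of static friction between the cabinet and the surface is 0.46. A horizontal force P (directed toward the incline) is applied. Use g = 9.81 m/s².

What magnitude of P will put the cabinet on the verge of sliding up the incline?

P ≈ 6650 N

At impending motion up the slope, friction acts down-slope at its limit: f = μ_s N.
Perpendicular to the incline: N = m g cos θ + P sin θ.
Along the incline: P cos θ = m g sin θ + μ_s N = m g sin θ + μ_s (m g cos θ + P sin θ).
Solving, P (cos θ − μ_s sin θ) = m g (sin θ + μ_s cos θ), so P = 555×9.81×(sin 26° + 0.46 cos 26°)/(cos 26° − 0.46 sin 26°) = 5440×0.8518/0.6971 = 6650 N.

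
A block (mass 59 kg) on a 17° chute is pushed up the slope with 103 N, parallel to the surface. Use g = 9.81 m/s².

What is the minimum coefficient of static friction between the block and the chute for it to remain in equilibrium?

μ_s,min ≈ 0.12

N = m g cos θ = 553.5 N.
Friction must make up the shortfall along the incline: f = m g sin θ − P = 169.2 − 103 = 66.22 N.
At the threshold f = μ_s N, so μ_s,min = 66.22/553.5 = 0.12.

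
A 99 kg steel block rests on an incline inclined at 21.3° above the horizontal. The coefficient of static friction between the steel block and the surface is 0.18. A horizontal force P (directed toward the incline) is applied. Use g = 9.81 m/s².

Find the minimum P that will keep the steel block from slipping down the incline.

P_min ≈ 190 N

The steel block tends to slide down (tan θ > μ_s), so at the point of impending slip friction acts up-slope at its limit: f = μ_s N.
Perpendicular to the incline: N = m g cos θ + P sin θ.
Along the incline: P cos θ + μ_s N = m g sin θ, i.e. P cos θ + μ_s (m g cos θ + P sin θ) = m g sin θ.
Solving, P (cos θ + μ_s sin θ) = m g (sin θ − μ_s cos θ), so P = 971×0.1955/0.9971 = 190 N.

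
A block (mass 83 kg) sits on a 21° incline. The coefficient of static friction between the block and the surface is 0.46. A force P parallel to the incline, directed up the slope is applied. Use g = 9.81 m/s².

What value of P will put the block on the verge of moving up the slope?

At impending motion up the slope, friction acts down-slope at its limit: f = μ_s N.
P is parallel to the surface, so N = m g cos θ = 760 N.
Along the incline: P = m g sin θ + μ_s N = 292 + 0.46×760 = 641 N.

P ≈ 641 N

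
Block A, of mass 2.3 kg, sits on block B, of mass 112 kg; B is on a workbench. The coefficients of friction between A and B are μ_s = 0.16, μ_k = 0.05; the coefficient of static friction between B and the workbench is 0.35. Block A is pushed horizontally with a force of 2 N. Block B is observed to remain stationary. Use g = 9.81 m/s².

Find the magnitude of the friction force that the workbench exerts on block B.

Normal force at the A–B interface: N₁ = m_A g = 22.56 N.
So the A–B interface can sustain at most μ_s N₁ = 3.61 N of static friction.
Since P = 2 N ≤ 3.61 N, A does not slip on B; friction on A equals P = 2 N.
B experiences an equal 2 N forward from A (third law). B is in equilibrium, so the floor supplies f₂ = 2 N of static friction (limit μ_s(m_A+m_B)g = 392.4 N, not exceeded).

f ≈ 2 N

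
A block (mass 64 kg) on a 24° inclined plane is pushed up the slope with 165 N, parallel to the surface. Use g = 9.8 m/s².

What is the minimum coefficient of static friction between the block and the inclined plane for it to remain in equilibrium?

μ_s,min ≈ 0.157

N = m g cos θ = 573 N.
Friction must make up the shortfall along the incline: f = m g sin θ − P = 255.1 − 165 = 90.11 N.
At the threshold f = μ_s N, so μ_s,min = 90.11/573 = 0.157.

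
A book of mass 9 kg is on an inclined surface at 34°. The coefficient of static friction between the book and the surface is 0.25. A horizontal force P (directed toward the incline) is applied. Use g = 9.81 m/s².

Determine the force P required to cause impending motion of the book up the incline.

At impending motion up the slope, friction acts down-slope at its limit: f = μ_s N.
Perpendicular to the incline: N = m g cos θ + P sin θ.
Along the incline: P cos θ = m g sin θ + μ_s N = m g sin θ + μ_s (m g cos θ + P sin θ).
Solving, P (cos θ − μ_s sin θ) = m g (sin θ + μ_s cos θ), so P = 9×9.81×(sin 34° + 0.25 cos 34°)/(cos 34° − 0.25 sin 34°) = 88.3×0.7665/0.6892 = 98.2 N.

P ≈ 98.2 N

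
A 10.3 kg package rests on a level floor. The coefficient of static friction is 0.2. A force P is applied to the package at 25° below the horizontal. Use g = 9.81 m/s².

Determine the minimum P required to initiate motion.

N = m g + P sin α (the push presses the package into the level floor).
At impending slip, P cos α = μ_s N = μ_s (m g + P sin α).
Solving: P (cos α − μ_s sin α) = μ_s m g → P = 0.2×101/(cos 25° − 0.2 sin 25°) = 20.2/0.8218 = 24.6 N.

P ≈ 24.6 N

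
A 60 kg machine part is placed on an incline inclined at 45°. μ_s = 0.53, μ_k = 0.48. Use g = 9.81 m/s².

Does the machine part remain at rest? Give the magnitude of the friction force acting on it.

N = m g cos θ = 416 N.
Down-slope weight component: m g sin θ = 416 N.
μ_s N = 221 N.
416 > 221 N, so it slides; kinetic friction f = μ_k N = 0.48×416 = 200 N.

f ≈ 200 N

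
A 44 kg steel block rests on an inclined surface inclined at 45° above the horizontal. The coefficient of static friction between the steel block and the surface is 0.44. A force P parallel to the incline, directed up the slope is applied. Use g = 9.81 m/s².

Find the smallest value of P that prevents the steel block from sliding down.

The steel block tends to slide down (tan θ > μ_s), so at the point of impending slip friction acts up-slope at its limit: f = μ_s N.
P is parallel to the surface, so N = m g cos θ = 305 N.
Along the incline: P + μ_s N = m g sin θ, so P = 305 − 0.44×305 = 171 N.

P_min ≈ 171 N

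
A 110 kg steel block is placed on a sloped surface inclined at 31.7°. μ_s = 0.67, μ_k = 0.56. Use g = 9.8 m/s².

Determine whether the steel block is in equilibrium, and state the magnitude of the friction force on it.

f ≈ 566 N

N = m g cos θ = 917 N.
Down-slope weight component: m g sin θ = 566 N.
μ_s N = 615 N.
566 ≤ 615 N, so it stays put; friction = 566 N.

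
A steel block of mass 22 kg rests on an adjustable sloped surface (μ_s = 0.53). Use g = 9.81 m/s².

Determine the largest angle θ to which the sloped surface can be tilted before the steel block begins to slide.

At the slip threshold, m g sin θ = μ_s · m g cos θ, so tan θ = μ_s.
θ_max = arctan(0.53) = 27.9°.

θ_max ≈ 27.9°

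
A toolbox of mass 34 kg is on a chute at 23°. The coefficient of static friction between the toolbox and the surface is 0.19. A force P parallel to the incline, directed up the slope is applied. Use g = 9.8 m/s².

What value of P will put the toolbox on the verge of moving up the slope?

P ≈ 188 N

At impending motion up the slope, friction acts down-slope at its limit: f = μ_s N.
P is parallel to the surface, so N = m g cos θ = 307 N.
Along the incline: P = m g sin θ + μ_s N = 130 + 0.19×307 = 188 N.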